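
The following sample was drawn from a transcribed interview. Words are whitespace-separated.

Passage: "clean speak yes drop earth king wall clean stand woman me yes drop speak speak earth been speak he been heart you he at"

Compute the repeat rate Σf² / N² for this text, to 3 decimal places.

Frequencies: speak:4, clean:2, yes:2, drop:2, earth:2, been:2, he:2, king:1, wall:1, stand:1, woman:1, me:1, heart:1, you:1, at:1
Σf² = 48; N² = 576
Repeat rate = 48 / 576 = 0.083

0.083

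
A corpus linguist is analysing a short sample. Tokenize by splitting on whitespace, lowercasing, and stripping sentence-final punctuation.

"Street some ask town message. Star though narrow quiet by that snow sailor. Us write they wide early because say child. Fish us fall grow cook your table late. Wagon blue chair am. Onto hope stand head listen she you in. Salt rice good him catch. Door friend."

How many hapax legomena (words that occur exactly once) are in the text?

Frequencies: us:2, street:1, some:1, ask:1, town:1, message:1, star:1, though:1, narrow:1, quiet:1, by:1, that:1, snow:1, sailor:1, write:1, they:1, wide:1, early:1, because:1, say:1, … (27 more, each freq 1)
Hapax (freq=1): am, ask, because, blue, by, catch, chair, child, cook, door, early, fall, fish, friend, good, grow, head, him, hope, in, late, listen, message, narrow, onto, quiet, rice, sailor, salt, say, she, snow, some, stand, star, street, table, that, they, though, town, wagon, wide, write, you, your

46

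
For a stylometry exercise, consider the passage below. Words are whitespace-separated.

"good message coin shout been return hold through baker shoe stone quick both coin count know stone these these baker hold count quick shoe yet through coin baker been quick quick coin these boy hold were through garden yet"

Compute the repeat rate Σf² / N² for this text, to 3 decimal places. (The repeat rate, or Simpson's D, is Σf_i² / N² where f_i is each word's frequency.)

Frequencies: coin:4, quick:4, hold:3, through:3, baker:3, these:3, been:2, shoe:2, stone:2, count:2, yet:2, good:1, message:1, shout:1, return:1, both:1, know:1, boy:1, were:1, garden:1
Σf² = 97; N² = 1521
Repeat rate = 97 / 1521 = 0.064

0.064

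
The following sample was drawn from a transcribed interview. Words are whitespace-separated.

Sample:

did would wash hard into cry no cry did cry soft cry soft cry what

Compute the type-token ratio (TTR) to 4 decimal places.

N = 15 tokens, V = 9 types.
TTR = V / N = 9 / 15 = 0.6000

0.6000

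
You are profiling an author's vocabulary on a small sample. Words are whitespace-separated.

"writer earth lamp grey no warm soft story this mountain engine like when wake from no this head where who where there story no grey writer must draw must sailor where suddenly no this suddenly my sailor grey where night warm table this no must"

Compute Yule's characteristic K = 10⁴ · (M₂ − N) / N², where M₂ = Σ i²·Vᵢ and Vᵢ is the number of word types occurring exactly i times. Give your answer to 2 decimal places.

325.93

Frequencies: no:5, this:4, where:4, grey:3, must:3, writer:2, warm:2, story:2, sailor:2, suddenly:2, earth:1, lamp:1, soft:1, mountain:1, engine:1, like:1, when:1, wake:1, from:1, head:1, … (6 more, each freq 1)
N = 45. Frequency spectrum: V_1=16, V_2=5, V_3=2, V_4=2, V_5=1
M₂ = 1²·16 + 2²·5 + 3²·2 + 4²·2 + 5²·1 = 111
K = 10000 × (111 − 45) / 45² = 325.93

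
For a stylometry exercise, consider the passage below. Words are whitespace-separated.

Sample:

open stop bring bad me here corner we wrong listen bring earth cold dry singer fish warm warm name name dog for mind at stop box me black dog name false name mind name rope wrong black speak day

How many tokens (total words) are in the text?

Tokens: open, stop, bring, bad, me, here, corner, we, wrong, listen, bring, earth, cold, dry, singer, fish, warm, warm, name, name, dog, for, mind, at, stop, box, me, black, dog, name, false, name, mind, name, rope, wrong, black, speak, day
N = 39

39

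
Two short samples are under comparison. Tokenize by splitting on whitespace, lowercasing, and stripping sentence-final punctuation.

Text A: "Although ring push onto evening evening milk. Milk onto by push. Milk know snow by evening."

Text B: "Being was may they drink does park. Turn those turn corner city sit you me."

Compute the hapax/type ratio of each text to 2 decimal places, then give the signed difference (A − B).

A: hapax=4, V=9, ratio=0.44
B: hapax=13, V=14, ratio=0.93
Difference = 0.44 − 0.93 = -0.49

-0.49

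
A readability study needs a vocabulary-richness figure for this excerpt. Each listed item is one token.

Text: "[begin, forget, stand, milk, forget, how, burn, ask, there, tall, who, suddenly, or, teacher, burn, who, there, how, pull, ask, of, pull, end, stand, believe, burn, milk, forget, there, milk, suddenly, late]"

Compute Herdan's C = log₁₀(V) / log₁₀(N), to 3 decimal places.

N = 32, V = 18.
log₁₀(V) = 1.255273, log₁₀(N) = 1.505150
C = 1.255273 / 1.505150 = 0.834

0.834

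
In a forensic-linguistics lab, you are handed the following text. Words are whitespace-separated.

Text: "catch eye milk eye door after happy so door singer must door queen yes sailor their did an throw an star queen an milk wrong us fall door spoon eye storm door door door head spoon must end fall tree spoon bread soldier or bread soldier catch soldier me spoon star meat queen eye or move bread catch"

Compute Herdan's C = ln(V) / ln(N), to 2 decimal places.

N = 58, V = 31.
ln(V) = 3.433987, ln(N) = 4.060443
C = 3.433987 / 4.060443 = 0.85

0.85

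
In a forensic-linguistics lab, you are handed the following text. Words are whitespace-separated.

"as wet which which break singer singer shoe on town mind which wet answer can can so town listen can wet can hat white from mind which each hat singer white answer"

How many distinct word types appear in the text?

17

Distinct types: {answer, as, break, can, each, from, hat, listen, mind, on, shoe, singer, so, town, wet, which, white}
V = 17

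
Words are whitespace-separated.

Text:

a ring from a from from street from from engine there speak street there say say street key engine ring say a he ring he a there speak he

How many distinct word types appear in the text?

10

Distinct types: {a, engine, from, he, key, ring, say, speak, street, there}
V = 10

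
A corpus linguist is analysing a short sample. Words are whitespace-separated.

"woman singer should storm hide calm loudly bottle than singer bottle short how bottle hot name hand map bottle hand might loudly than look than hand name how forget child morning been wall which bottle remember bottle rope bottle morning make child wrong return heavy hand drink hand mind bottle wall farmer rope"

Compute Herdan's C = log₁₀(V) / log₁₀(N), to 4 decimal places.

N = 53, V = 32.
log₁₀(V) = 1.505150, log₁₀(N) = 1.724276
C = 1.505150 / 1.724276 = 0.8729

0.8729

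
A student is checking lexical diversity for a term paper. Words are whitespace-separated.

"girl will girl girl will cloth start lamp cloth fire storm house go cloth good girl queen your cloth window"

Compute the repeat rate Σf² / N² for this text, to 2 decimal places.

Frequencies: girl:4, cloth:4, will:2, start:1, lamp:1, fire:1, storm:1, house:1, go:1, good:1, queen:1, your:1, window:1
Σf² = 46; N² = 400
Repeat rate = 46 / 400 = 0.12

0.12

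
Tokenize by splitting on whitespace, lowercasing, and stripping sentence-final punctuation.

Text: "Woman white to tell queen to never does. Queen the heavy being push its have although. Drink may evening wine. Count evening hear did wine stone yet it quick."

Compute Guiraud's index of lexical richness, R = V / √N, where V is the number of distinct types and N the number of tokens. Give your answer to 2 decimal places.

N = 29, V = 25.
√N = 5.385165
R = 25 / 5.385165 = 4.64

4.64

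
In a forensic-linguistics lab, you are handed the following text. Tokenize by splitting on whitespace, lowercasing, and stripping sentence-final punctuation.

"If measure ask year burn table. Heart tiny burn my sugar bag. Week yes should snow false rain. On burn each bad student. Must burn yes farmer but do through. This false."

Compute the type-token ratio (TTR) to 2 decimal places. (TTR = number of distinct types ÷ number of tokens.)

0.84

N = 32 tokens, V = 27 types.
TTR = V / N = 27 / 32 = 0.84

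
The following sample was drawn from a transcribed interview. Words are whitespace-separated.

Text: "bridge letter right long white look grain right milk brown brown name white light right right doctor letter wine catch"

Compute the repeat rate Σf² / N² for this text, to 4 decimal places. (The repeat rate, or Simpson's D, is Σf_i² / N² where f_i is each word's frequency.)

Frequencies: right:4, letter:2, white:2, brown:2, bridge:1, long:1, look:1, grain:1, milk:1, name:1, light:1, doctor:1, wine:1, catch:1
Σf² = 38; N² = 400
Repeat rate = 38 / 400 = 0.0950

0.0950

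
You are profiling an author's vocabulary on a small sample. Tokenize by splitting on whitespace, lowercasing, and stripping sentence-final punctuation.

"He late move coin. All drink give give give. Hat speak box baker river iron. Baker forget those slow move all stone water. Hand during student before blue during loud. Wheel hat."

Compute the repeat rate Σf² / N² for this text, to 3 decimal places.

Frequencies: give:3, move:2, all:2, hat:2, baker:2, during:2, he:1, late:1, coin:1, drink:1, speak:1, box:1, river:1, iron:1, forget:1, those:1, slow:1, stone:1, water:1, hand:1, … (5 more, each freq 1)
Σf² = 48; N² = 1024
Repeat rate = 48 / 1024 = 0.047

0.047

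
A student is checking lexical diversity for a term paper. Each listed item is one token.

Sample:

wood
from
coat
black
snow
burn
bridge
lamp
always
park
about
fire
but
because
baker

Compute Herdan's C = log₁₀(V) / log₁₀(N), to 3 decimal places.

N = 15, V = 15.
log₁₀(V) = 1.176091, log₁₀(N) = 1.176091
C = 1.176091 / 1.176091 = 1.000

1.000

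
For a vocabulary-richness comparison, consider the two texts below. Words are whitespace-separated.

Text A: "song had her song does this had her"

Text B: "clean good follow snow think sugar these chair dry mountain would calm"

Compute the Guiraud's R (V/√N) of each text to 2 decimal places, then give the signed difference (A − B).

A: V=5, N=8, R=1.77
B: V=12, N=12, R=3.46
Difference = 1.77 − 3.46 = -1.69

-1.69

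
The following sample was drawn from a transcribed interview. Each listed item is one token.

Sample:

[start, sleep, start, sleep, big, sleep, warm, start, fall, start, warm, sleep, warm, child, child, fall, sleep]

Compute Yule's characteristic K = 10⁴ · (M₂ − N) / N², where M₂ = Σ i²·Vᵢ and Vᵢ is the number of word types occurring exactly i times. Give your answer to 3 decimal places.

Frequencies: sleep:5, start:4, warm:3, fall:2, child:2, big:1
N = 17. Frequency spectrum: V_1=1, V_2=2, V_3=1, V_4=1, V_5=1
M₂ = 1²·1 + 2²·2 + 3²·1 + 4²·1 + 5²·1 = 59
K = 10000 × (59 − 17) / 17² = 1453.287

1453.287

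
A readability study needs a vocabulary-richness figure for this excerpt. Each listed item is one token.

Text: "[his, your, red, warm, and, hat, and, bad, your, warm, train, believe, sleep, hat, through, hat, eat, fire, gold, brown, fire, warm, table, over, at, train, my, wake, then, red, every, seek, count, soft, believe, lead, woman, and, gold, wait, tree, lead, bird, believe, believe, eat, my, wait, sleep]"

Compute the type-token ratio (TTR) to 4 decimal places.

0.6122

N = 49 tokens, V = 30 types.
TTR = V / N = 30 / 49 = 0.6122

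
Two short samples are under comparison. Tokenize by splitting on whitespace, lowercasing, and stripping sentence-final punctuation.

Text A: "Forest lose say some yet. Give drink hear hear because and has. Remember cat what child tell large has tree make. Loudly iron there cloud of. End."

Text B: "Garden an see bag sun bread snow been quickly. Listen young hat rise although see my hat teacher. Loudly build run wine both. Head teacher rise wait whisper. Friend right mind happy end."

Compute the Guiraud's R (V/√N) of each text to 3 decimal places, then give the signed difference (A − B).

A: V=25, N=27, R=4.811
B: V=29, N=33, R=5.048
Difference = 4.811 − 5.048 = -0.237

-0.237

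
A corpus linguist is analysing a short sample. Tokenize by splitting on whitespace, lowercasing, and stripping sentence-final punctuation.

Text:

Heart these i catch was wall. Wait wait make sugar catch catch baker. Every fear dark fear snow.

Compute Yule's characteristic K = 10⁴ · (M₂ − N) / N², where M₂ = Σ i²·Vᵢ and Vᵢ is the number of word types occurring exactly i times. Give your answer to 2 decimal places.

308.64

Frequencies: catch:3, wait:2, fear:2, heart:1, these:1, i:1, was:1, wall:1, make:1, sugar:1, baker:1, every:1, dark:1, snow:1
N = 18. Frequency spectrum: V_1=11, V_2=2, V_3=1
M₂ = 1²·11 + 2²·2 + 3²·1 = 28
K = 10000 × (28 − 18) / 18² = 308.64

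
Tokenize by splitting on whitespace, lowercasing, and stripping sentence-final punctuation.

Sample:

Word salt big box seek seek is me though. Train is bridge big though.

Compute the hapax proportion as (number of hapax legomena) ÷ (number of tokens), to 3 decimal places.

Frequencies: big:2, seek:2, is:2, though:2, word:1, salt:1, box:1, me:1, train:1, bridge:1
Hapax count = 6; token count = 14.
Ratio = 6 / 14 = 0.429

0.429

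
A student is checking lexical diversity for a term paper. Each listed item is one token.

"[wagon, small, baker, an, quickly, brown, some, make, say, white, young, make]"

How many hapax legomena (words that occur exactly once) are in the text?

Frequencies: make:2, wagon:1, small:1, baker:1, an:1, quickly:1, brown:1, some:1, say:1, white:1, young:1
Hapax (freq=1): an, baker, brown, quickly, say, small, some, wagon, white, young

10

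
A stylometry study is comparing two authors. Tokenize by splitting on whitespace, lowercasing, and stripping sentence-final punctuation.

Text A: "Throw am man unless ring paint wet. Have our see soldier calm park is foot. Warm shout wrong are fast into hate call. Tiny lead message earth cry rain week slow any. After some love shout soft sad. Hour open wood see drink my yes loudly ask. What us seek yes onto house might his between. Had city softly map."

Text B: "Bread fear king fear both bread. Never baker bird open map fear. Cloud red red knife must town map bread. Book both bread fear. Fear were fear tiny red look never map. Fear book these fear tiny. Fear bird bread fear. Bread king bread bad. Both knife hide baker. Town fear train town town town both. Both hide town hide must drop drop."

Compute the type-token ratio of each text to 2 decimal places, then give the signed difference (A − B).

TTR(A) = 57/60 = 0.95
TTR(B) = 23/63 = 0.37
Difference = 0.95 − 0.37 = 0.58

0.58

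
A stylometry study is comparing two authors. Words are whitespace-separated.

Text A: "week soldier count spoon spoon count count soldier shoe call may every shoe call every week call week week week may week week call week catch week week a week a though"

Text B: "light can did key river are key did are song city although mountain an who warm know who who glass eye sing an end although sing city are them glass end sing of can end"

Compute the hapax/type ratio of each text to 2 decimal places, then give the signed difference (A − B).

A: hapax=2, V=11, ratio=0.18
B: hapax=9, V=20, ratio=0.45
Difference = 0.18 − 0.45 = -0.27

-0.27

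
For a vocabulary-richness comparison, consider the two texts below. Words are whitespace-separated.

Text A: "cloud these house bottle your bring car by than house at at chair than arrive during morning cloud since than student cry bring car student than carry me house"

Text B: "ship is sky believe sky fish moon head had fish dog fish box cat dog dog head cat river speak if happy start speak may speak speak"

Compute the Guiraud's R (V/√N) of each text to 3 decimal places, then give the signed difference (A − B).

A: V=19, N=29, R=3.528
B: V=17, N=27, R=3.272
Difference = 3.528 − 3.272 = 0.256

0.256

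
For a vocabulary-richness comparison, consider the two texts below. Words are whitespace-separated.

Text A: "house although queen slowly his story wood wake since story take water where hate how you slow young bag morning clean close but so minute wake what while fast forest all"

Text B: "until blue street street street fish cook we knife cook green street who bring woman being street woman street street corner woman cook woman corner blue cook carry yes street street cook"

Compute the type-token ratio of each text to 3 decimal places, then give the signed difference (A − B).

TTR(A) = 29/31 = 0.935
TTR(B) = 15/32 = 0.469
Difference = 0.935 − 0.469 = 0.466

0.466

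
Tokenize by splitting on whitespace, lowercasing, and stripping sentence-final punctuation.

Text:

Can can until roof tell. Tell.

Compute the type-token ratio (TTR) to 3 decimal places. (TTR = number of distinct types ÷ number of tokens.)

0.667

N = 6 tokens, V = 4 types.
TTR = V / N = 4 / 6 = 0.667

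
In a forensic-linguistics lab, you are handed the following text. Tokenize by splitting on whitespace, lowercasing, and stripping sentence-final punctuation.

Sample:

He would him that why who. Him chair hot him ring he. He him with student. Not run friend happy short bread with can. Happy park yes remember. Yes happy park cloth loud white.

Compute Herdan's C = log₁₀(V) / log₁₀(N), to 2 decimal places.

0.90

N = 34, V = 24.
log₁₀(V) = 1.380211, log₁₀(N) = 1.531479
C = 1.380211 / 1.531479 = 0.90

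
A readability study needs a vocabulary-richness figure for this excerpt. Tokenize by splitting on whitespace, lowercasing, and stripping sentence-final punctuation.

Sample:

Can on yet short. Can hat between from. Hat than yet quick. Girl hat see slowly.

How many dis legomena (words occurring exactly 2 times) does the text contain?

2

Frequencies: hat:3, can:2, yet:2, on:1, short:1, between:1, from:1, than:1, quick:1, girl:1, see:1, slowly:1
Words with frequency 2: can, yet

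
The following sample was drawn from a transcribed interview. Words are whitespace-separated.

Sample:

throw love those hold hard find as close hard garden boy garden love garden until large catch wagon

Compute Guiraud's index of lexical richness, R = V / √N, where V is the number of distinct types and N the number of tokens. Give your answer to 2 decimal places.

N = 18, V = 14.
√N = 4.242641
R = 14 / 4.242641 = 3.30

3.30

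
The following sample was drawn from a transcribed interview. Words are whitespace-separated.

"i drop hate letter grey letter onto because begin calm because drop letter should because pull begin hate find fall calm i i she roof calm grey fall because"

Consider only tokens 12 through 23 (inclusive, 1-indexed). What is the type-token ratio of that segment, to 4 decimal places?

0.9167

Segment tokens 12–23: drop, letter, should, because, pull, begin, hate, find, fall, calm, i, i
Segment N = 12, segment V = 11.
TTR = 11 / 12 = 0.9167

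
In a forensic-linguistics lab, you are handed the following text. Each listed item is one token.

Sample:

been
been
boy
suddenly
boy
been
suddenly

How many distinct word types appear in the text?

3

Distinct types: {been, boy, suddenly}
V = 3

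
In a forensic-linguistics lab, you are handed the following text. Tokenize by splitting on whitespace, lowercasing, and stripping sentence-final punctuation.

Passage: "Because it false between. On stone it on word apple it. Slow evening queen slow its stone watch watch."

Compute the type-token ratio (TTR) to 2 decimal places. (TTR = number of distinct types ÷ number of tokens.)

0.68

N = 19 tokens, V = 13 types.
TTR = V / N = 13 / 19 = 0.68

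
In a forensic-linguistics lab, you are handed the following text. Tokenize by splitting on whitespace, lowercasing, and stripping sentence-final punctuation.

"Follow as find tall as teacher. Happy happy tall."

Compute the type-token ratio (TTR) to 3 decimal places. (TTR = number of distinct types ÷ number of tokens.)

0.667

N = 9 tokens, V = 6 types.
TTR = V / N = 6 / 9 = 0.667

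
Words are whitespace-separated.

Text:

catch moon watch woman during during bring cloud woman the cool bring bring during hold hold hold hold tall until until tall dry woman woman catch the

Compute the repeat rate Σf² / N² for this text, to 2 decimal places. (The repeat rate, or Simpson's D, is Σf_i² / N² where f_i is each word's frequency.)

0.10

Frequencies: woman:4, hold:4, during:3, bring:3, catch:2, the:2, tall:2, until:2, moon:1, watch:1, cloud:1, cool:1, dry:1
Σf² = 71; N² = 729
Repeat rate = 71 / 729 = 0.10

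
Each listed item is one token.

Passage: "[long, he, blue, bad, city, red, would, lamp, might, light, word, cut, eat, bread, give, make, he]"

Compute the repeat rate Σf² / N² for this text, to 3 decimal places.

Frequencies: he:2, long:1, blue:1, bad:1, city:1, red:1, would:1, lamp:1, might:1, light:1, word:1, cut:1, eat:1, bread:1, give:1, make:1
Σf² = 19; N² = 289
Repeat rate = 19 / 289 = 0.066

0.066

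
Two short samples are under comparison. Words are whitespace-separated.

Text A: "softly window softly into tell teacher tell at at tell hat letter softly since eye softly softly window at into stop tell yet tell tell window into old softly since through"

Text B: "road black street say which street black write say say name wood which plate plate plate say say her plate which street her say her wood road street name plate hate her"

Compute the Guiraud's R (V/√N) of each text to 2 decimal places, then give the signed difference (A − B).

0.57

A: V=14, N=31, R=2.51
B: V=11, N=32, R=1.94
Difference = 2.51 − 1.94 = 0.57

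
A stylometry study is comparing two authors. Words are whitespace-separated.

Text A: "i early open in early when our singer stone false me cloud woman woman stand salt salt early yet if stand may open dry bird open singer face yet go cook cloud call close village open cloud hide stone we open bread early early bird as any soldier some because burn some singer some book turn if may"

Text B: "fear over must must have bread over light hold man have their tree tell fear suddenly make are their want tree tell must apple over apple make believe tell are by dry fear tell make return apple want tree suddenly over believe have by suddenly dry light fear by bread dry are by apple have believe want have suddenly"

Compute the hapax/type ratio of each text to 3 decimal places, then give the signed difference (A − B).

A: hapax=23, V=36, ratio=0.639
B: hapax=3, V=20, ratio=0.150
Difference = 0.639 − 0.150 = 0.489

0.489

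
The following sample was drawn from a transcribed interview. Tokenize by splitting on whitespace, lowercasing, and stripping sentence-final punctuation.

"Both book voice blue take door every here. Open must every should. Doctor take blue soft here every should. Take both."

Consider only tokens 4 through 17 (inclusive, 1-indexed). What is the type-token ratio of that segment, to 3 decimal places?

Segment tokens 4–17: blue, take, door, every, here, open, must, every, should, doctor, take, blue, soft, here
Segment N = 14, segment V = 10.
TTR = 10 / 14 = 0.714

0.714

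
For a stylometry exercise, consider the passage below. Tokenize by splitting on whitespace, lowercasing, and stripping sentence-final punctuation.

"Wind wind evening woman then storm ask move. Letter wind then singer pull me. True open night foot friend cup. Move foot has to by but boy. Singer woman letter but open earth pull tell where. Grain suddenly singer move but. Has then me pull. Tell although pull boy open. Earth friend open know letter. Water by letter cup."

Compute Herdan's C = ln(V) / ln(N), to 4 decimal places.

0.8341

N = 59, V = 30.
ln(V) = 3.401197, ln(N) = 4.077537
C = 3.401197 / 4.077537 = 0.8341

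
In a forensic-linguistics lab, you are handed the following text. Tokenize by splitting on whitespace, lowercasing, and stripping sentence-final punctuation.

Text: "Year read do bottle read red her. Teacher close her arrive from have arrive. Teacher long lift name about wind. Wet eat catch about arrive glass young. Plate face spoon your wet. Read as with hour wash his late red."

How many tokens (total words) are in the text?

Tokens: year, read, do, bottle, read, red, her, teacher, close, her, arrive, from, have, arrive, teacher, long, lift, name, about, wind, wet, eat, catch, about, arrive, glass, young, plate, face, spoon, your, wet, read, as, with, hour, wash, his, late, red
N = 40

40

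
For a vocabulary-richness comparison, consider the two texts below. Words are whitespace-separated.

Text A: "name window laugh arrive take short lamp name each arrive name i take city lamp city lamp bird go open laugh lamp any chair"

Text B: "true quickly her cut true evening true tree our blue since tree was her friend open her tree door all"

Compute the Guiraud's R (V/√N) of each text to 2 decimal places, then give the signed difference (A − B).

A: V=15, N=24, R=3.06
B: V=14, N=20, R=3.13
Difference = 3.06 − 3.13 = -0.07

-0.07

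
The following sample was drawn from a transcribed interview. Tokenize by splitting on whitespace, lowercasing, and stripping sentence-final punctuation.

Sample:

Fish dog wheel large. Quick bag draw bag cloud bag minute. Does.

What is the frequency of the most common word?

Frequencies: bag:3, fish:1, dog:1, wheel:1, large:1, quick:1, draw:1, cloud:1, minute:1, does:1
Most common: 'bag' with frequency 3.

3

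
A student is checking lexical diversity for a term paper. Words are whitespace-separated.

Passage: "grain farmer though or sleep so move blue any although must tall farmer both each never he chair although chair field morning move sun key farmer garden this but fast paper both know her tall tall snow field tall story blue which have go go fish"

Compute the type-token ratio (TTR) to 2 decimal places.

N = 46 tokens, V = 34 types.
TTR = V / N = 34 / 46 = 0.74

0.74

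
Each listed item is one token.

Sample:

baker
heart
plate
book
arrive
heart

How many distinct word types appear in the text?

5

Distinct types: {arrive, baker, book, heart, plate}
V = 5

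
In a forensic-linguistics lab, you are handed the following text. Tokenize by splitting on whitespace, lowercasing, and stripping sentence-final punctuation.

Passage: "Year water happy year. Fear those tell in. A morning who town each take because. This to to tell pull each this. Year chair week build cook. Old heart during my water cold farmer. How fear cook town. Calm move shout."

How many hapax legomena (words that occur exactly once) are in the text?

22

Frequencies: year:3, water:2, fear:2, tell:2, town:2, each:2, this:2, to:2, cook:2, happy:1, those:1, in:1, a:1, morning:1, who:1, take:1, because:1, pull:1, chair:1, week:1, … (11 more, each freq 1)
Hapax (freq=1): a, because, build, calm, chair, cold, during, farmer, happy, heart, how, in, morning, move, my, old, pull, shout, take, those, week, who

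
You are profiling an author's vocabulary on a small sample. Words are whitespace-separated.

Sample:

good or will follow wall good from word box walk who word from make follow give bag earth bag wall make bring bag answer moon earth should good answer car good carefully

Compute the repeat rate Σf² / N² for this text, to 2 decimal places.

0.06

Frequencies: good:4, bag:3, follow:2, wall:2, from:2, word:2, make:2, earth:2, answer:2, or:1, will:1, box:1, walk:1, who:1, give:1, bring:1, moon:1, should:1, car:1, carefully:1
Σf² = 64; N² = 1024
Repeat rate = 64 / 1024 = 0.06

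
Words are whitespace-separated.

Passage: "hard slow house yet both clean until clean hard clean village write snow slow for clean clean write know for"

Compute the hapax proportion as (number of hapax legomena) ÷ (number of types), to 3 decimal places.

0.583

Frequencies: clean:5, hard:2, slow:2, write:2, for:2, house:1, yet:1, both:1, until:1, village:1, snow:1, know:1
Hapax count = 7; type count = 12.
Ratio = 7 / 12 = 0.583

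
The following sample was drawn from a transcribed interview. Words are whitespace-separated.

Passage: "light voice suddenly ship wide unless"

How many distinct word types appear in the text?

Distinct types: {light, ship, suddenly, unless, voice, wide}
V = 6

6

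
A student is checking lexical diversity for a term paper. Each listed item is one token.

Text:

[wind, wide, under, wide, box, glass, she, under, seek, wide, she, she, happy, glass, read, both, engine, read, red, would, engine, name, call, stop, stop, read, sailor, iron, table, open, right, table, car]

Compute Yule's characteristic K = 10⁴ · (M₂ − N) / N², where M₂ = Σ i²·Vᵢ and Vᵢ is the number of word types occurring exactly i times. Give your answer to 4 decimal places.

Frequencies: wide:3, she:3, read:3, under:2, glass:2, engine:2, stop:2, table:2, wind:1, box:1, seek:1, happy:1, both:1, red:1, would:1, name:1, call:1, sailor:1, iron:1, open:1, … (2 more, each freq 1)
N = 33. Frequency spectrum: V_1=14, V_2=5, V_3=3
M₂ = 1²·14 + 2²·5 + 3²·3 = 61
K = 10000 × (61 − 33) / 33² = 257.1166

257.1166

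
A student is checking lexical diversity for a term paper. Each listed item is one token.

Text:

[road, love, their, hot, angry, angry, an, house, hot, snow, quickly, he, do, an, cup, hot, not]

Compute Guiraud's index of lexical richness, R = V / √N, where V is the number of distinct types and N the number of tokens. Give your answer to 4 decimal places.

N = 17, V = 13.
√N = 4.123106
R = 13 / 4.123106 = 3.1530

3.1530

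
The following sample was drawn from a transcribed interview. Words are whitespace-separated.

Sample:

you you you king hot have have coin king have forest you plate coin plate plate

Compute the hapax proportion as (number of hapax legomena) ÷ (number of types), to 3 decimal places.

0.286

Frequencies: you:4, have:3, plate:3, king:2, coin:2, hot:1, forest:1
Hapax count = 2; type count = 7.
Ratio = 2 / 7 = 0.286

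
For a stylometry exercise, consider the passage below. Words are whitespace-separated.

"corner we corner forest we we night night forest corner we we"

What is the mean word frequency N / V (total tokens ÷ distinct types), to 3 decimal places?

N = 12 tokens, V = 4 types.
Mean frequency = N / V = 12 / 4 = 3.000

3.000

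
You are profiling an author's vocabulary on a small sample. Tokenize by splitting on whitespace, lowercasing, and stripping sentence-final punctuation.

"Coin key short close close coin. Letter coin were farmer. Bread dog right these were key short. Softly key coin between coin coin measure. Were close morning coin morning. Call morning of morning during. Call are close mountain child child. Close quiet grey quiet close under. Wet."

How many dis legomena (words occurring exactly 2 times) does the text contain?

Frequencies: coin:7, close:6, morning:4, key:3, were:3, short:2, call:2, child:2, quiet:2, letter:1, farmer:1, bread:1, dog:1, right:1, these:1, softly:1, between:1, measure:1, of:1, during:1, … (5 more, each freq 1)
Words with frequency 2: call, child, quiet, short

4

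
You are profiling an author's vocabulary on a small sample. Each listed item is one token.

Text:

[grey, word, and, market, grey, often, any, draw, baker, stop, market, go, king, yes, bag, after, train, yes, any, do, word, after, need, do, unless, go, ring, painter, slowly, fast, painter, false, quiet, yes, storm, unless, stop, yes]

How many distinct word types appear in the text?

Distinct types: {after, and, any, bag, baker, do, draw, false, fast, go, grey, king, market, need, often, painter, quiet, ring, slowly, stop, storm, train, unless, word, yes}
V = 25

25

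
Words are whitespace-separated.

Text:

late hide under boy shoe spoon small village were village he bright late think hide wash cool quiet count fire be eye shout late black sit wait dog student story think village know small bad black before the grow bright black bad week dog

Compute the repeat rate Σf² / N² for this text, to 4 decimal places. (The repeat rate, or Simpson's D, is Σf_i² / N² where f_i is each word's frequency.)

0.0382

Frequencies: late:3, village:3, black:3, hide:2, small:2, bright:2, think:2, dog:2, bad:2, under:1, boy:1, shoe:1, spoon:1, were:1, he:1, wash:1, cool:1, quiet:1, count:1, fire:1, … (12 more, each freq 1)
Σf² = 74; N² = 1936
Repeat rate = 74 / 1936 = 0.0382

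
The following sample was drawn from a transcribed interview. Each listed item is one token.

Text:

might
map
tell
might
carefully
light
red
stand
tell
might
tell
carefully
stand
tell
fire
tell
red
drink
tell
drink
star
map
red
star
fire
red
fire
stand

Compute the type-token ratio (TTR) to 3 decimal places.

0.357

N = 28 tokens, V = 10 types.
TTR = V / N = 10 / 28 = 0.357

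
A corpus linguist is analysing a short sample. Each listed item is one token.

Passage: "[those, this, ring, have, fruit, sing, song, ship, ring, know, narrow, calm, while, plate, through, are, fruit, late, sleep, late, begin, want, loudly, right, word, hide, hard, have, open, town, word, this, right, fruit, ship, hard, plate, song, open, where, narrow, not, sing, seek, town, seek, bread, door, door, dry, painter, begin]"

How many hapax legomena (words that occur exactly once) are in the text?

Frequencies: fruit:3, this:2, ring:2, have:2, sing:2, song:2, ship:2, narrow:2, plate:2, late:2, begin:2, right:2, word:2, hard:2, open:2, town:2, seek:2, door:2, those:1, know:1, … (13 more, each freq 1)
Hapax (freq=1): are, bread, calm, dry, hide, know, loudly, not, painter, sleep, those, through, want, where, while

15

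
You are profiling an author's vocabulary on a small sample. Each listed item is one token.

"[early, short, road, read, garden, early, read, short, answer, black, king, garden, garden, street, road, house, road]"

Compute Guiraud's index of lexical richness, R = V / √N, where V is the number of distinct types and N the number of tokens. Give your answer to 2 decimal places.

N = 17, V = 10.
√N = 4.123106
R = 10 / 4.123106 = 2.43

2.43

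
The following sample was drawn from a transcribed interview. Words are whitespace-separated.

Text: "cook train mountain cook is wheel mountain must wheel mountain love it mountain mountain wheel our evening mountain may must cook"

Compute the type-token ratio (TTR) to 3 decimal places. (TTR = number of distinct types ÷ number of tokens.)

N = 21 tokens, V = 11 types.
TTR = V / N = 11 / 21 = 0.524

0.524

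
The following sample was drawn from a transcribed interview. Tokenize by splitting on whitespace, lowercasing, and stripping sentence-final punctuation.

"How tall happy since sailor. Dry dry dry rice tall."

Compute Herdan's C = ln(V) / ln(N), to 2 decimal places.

N = 10, V = 7.
ln(V) = 1.945910, ln(N) = 2.302585
C = 1.945910 / 2.302585 = 0.85

0.85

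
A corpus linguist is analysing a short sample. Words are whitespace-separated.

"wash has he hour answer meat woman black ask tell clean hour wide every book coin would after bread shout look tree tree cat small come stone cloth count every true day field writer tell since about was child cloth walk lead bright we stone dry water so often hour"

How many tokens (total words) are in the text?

Tokens: wash, has, he, hour, answer, meat, woman, black, ask, tell, clean, hour, wide, every, book, coin, would, after, bread, shout, look, tree, tree, cat, small, come, stone, cloth, count, every, true, day, field, writer, tell, since, about, was, child, cloth, walk, lead, bright, we, stone, dry, water, so, often, hour
N = 50

50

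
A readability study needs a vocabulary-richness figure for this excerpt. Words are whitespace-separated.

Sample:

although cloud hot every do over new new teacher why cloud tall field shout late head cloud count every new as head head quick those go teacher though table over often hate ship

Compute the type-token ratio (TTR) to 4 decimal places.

0.7273

N = 33 tokens, V = 24 types.
TTR = V / N = 24 / 33 = 0.7273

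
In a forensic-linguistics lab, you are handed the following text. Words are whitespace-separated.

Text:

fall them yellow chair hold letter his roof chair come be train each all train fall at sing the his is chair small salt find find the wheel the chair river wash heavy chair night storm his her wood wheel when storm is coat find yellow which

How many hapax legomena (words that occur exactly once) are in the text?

Frequencies: chair:5, his:3, the:3, find:3, fall:2, yellow:2, train:2, is:2, wheel:2, storm:2, them:1, hold:1, letter:1, roof:1, come:1, be:1, each:1, all:1, at:1, sing:1, … (11 more, each freq 1)
Hapax (freq=1): all, at, be, coat, come, each, heavy, her, hold, letter, night, river, roof, salt, sing, small, them, wash, when, which, wood

21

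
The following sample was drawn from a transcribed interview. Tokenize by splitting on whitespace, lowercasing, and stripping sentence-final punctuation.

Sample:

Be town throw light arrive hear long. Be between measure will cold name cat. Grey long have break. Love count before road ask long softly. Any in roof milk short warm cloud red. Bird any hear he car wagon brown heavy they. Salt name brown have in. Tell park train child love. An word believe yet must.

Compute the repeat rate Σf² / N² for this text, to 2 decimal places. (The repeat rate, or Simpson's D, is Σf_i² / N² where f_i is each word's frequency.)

Frequencies: long:3, be:2, hear:2, name:2, have:2, love:2, any:2, in:2, brown:2, town:1, throw:1, light:1, arrive:1, between:1, measure:1, will:1, cold:1, cat:1, grey:1, break:1, … (27 more, each freq 1)
Σf² = 79; N² = 3249
Repeat rate = 79 / 3249 = 0.02

0.02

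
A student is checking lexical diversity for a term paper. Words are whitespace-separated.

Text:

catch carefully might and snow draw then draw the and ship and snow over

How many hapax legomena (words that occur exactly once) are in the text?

7

Frequencies: and:3, snow:2, draw:2, catch:1, carefully:1, might:1, then:1, the:1, ship:1, over:1
Hapax (freq=1): carefully, catch, might, over, ship, the, then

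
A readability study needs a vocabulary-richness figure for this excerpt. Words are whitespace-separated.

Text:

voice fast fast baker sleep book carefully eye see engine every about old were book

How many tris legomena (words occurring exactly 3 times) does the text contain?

0

Frequencies: fast:2, book:2, voice:1, baker:1, sleep:1, carefully:1, eye:1, see:1, engine:1, every:1, about:1, old:1, were:1
Words with frequency 3: (none)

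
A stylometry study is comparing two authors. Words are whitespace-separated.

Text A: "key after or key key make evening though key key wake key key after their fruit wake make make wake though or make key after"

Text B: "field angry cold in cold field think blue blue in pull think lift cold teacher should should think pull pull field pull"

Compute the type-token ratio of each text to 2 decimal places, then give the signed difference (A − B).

TTR(A) = 9/25 = 0.36
TTR(B) = 10/22 = 0.45
Difference = 0.36 − 0.45 = -0.09

-0.09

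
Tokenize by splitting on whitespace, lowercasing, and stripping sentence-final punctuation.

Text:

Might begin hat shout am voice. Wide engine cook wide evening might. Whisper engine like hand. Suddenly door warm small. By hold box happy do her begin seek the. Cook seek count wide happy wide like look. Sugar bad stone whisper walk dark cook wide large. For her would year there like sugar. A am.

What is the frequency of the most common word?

Frequencies: wide:5, cook:3, like:3, might:2, begin:2, am:2, engine:2, whisper:2, happy:2, her:2, seek:2, sugar:2, hat:1, shout:1, voice:1, evening:1, hand:1, suddenly:1, door:1, warm:1, … (18 more, each freq 1)
Most common: 'wide' with frequency 5.

5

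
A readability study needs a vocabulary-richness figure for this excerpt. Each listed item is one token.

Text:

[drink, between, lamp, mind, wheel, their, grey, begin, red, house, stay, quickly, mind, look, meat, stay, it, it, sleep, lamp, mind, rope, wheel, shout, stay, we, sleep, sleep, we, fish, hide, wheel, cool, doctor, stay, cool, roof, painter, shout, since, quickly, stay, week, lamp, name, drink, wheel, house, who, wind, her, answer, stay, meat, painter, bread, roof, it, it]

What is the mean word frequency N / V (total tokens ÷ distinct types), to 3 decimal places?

1.788

N = 59 tokens, V = 33 types.
Mean frequency = N / V = 59 / 33 = 1.788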